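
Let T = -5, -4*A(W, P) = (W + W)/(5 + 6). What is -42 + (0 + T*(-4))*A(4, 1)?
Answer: -502/11 ≈ -45.636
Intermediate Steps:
A(W, P) = -W/22 (A(W, P) = -(W + W)/(4*(5 + 6)) = -2*W/(4*11) = -W/22)
-42 + (0 + T*(-4))*A(4, 1) = -42 + (0 - 5*(-4))*(-1/22*4) = -42 + (0 + 20)*(-2/11) = -42 + 20*(-2/11) = -42 - 40/11 = -502/11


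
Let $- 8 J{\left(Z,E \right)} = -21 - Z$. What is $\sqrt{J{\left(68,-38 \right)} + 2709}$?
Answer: $\frac{\sqrt{43522}}{4} \approx 52.155$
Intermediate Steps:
$J{\left(Z,E \right)} = \frac{21}{8} + \frac{Z}{8}$ ($J{\left(Z,E \right)} = - \frac{-21 - Z}{8} = \frac{21}{8} + \frac{Z}{8}$)
$\sqrt{J{\left(68,-38 \right)} + 2709} = \sqrt{\left(\frac{21}{8} + \frac{1}{8} \cdot 68\right) + 2709} = \sqrt{\left(\frac{21}{8} + \frac{17}{2}\right) + 2709} = \sqrt{\frac{89}{8} + 2709} = \sqrt{\frac{21761}{8}} = \frac{\sqrt{43522}}{4}$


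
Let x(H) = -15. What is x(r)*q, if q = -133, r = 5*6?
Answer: 1995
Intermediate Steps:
r = 30
x(r)*q = -15*(-133) = 1995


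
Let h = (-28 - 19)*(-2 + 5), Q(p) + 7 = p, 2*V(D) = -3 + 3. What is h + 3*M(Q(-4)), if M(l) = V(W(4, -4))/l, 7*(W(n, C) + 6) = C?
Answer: -141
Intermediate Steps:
W(n, C) = -6 + C/7
V(D) = 0 (V(D) = (-3 + 3)/2 = (½)*0 = 0)
Q(p) = -7 + p
M(l) = 0 (M(l) = 0/l = 0)
h = -141 (h = -47*3 = -141)
h + 3*M(Q(-4)) = -141 + 3*0 = -141 + 0 = -141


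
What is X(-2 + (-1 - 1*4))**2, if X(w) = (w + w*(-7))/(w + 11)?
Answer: 441/4 ≈ 110.25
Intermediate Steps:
X(w) = -6*w/(11 + w) (X(w) = (w - 7*w)/(11 + w) = (-6*w)/(11 + w) = -6*w/(11 + w))
X(-2 + (-1 - 1*4))**2 = (-6*(-2 + (-1 - 1*4))/(11 + (-2 + (-1 - 1*4))))**2 = (-6*(-2 + (-1 - 4))/(11 + (-2 + (-1 - 4))))**2 = (-6*(-2 - 5)/(11 + (-2 - 5)))**2 = (-6*(-7)/(11 - 7))**2 = (-6*(-7)/4)**2 = (-6*(-7)*1/4)**2 = (21/2)**2 = 441/4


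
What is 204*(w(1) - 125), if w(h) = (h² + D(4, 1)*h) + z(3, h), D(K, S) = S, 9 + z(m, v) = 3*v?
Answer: -26316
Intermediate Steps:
z(m, v) = -9 + 3*v
w(h) = -9 + h² + 4*h (w(h) = (h² + 1*h) + (-9 + 3*h) = (h² + h) + (-9 + 3*h) = (h + h²) + (-9 + 3*h) = -9 + h² + 4*h)
204*(w(1) - 125) = 204*((-9 + 1² + 4*1) - 125) = 204*((-9 + 1 + 4) - 125) = 204*(-4 - 125) = 204*(-129) = -26316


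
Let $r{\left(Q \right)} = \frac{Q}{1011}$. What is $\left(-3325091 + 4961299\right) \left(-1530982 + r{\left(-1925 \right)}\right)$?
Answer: $- \frac{2532563200915216}{1011} \approx -2.505 \cdot 10^{12}$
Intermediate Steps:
$r{\left(Q \right)} = \frac{Q}{1011}$ ($r{\left(Q \right)} = Q \frac{1}{1011} = \frac{Q}{1011}$)
$\left(-3325091 + 4961299\right) \left(-1530982 + r{\left(-1925 \right)}\right) = \left(-3325091 + 4961299\right) \left(-1530982 + \frac{1}{1011} \left(-1925\right)\right) = 1636208 \left(-1530982 - \frac{1925}{1011}\right) = 1636208 \left(- \frac{1547824727}{1011}\right) = - \frac{2532563200915216}{1011}$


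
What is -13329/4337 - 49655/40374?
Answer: -753498781/175102038 ≈ -4.3032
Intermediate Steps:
-13329/4337 - 49655/40374 = -753498781/175102038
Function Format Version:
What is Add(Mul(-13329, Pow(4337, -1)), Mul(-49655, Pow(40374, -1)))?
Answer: Rational(-753498781, 175102038) ≈ -4.3032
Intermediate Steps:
Add(Mul(-13329, Pow(4337, -1)), Mul(-49655, Pow(40374, -1))) = Add(Mul(-13329, Rational(1, 4337)), Mul(-49655, Rational(1, 40374))) = Add(Rational(-13329, 4337), Rational(-49655, 40374)) = Rational(-753498781, 175102038)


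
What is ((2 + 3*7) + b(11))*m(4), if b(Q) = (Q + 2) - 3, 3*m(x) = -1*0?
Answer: 0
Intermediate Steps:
m(x) = 0 (m(x) = (-1*0)/3 = (1/3)*0 = 0)
b(Q) = -1 + Q (b(Q) = (2 + Q) - 3 = -1 + Q)
((2 + 3*7) + b(11))*m(4) = ((2 + 3*7) + (-1 + 11))*0 = ((2 + 21) + 10)*0 = (23 + 10)*0 = 33*0 = 0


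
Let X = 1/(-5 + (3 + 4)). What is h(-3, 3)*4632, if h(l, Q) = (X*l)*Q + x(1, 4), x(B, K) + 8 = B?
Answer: -53268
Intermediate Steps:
X = ½ (X = 1/(-5 + 7) = 1/2 = ½ ≈ 0.50000)
x(B, K) = -8 + B
h(l, Q) = -7 + Q*l/2 (h(l, Q) = (l/2)*Q + (-8 + 1) = Q*l/2 - 7 = -7 + Q*l/2)
h(-3, 3)*4632 = (-7 + (½)*3*(-3))*4632 = (-7 - 9/2)*4632 = -23/2*4632 = -53268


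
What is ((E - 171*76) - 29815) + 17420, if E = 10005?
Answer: -15386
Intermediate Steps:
((E - 171*76) - 29815) + 17420 = ((10005 - 171*76) - 29815) + 17420 = ((10005 - 1*12996) - 29815) + 17420 = ((10005 - 12996) - 29815) + 17420 = (-2991 - 29815) + 17420 = -32806 + 17420 = -15386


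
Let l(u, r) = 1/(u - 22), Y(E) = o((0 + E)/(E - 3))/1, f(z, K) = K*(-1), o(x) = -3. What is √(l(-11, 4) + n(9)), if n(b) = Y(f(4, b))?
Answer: 10*I*√33/33 ≈ 1.7408*I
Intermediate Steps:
f(z, K) = -K
Y(E) = -3 (Y(E) = -3/1 = -3*1 = -3)
n(b) = -3
l(u, r) = 1/(-22 + u)
√(l(-11, 4) + n(9)) = √(1/(-22 - 11) - 3) = √(1/(-33) - 3) = √(-1/33 - 3) = √(-100/33) = 10*I*√33/33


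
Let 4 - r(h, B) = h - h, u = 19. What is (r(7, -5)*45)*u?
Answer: 3420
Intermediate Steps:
r(h, B) = 4 (r(h, B) = 4 - (h - h) = 4 - 1*0 = 4 + 0 = 4)
(r(7, -5)*45)*u = (4*45)*19 = 180*19 = 3420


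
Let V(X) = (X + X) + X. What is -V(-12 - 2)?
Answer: 42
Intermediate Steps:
V(X) = 3*X (V(X) = 2*X + X = 3*X)
-V(-12 - 2) = -3*(-12 - 2) = -3*(-14) = -1*(-42) = 42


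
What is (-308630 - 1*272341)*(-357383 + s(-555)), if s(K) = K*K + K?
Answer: 28998005523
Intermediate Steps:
s(K) = K + K² (s(K) = K² + K = K + K²)
(-308630 - 1*272341)*(-357383 + s(-555)) = (-308630 - 1*272341)*(-357383 - 555*(1 - 555)) = (-308630 - 272341)*(-357383 - 555*(-554)) = -580971*(-357383 + 307470) = -580971*(-49913) = 28998005523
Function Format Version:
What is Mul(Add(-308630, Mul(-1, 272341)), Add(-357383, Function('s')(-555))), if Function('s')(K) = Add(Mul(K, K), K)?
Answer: 28998005523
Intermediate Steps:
Function('s')(K) = Add(K, Pow(K, 2)) (Function('s')(K) = Add(Pow(K, 2), K) = Add(K, Pow(K, 2)))
Mul(Add(-308630, Mul(-1, 272341)), Add(-357383, Function('s')(-555))) = Mul(Add(-308630, Mul(-1, 272341)), Add(-357383, Mul(-555, Add(1, -555)))) = Mul(Add(-308630, -272341), Add(-357383, Mul(-555, -554))) = Mul(-580971, Add(-357383, 307470)) = Mul(-580971, -49913) = 28998005523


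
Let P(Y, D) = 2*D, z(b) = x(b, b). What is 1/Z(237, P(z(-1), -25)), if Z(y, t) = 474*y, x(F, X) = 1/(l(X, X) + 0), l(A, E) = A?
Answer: 1/112338 ≈ 8.9017e-6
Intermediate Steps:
x(F, X) = 1/X (x(F, X) = 1/(X + 0) = 1/X)
z(b) = 1/b
1/Z(237, P(z(-1), -25)) = 1/(474*237) = 1/112338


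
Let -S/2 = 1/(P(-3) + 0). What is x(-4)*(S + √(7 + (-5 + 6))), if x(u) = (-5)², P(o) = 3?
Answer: -50/3 + 50*√2 ≈ 54.044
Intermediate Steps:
x(u) = 25
S = -⅔ (S = -2/(3 + 0) = -2/3 = -2*⅓ = -⅔ ≈ -0.66667)
x(-4)*(S + √(7 + (-5 + 6))) = 25*(-⅔ + √(7 + (-5 + 6))) = 25*(-⅔ + √(7 + 1)) = 25*(-⅔ + √8) = 25*(-⅔ + 2*√2) = -50/3 + 50*√2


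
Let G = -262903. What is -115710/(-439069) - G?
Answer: 115432673017/439069 ≈ 2.6290e+5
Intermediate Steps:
-115710/(-439069) - G = -115710/(-439069) - 1*(-262903) = -115710*(-1/439069) + 262903 = 115710/439069 + 262903 = 115432673017/439069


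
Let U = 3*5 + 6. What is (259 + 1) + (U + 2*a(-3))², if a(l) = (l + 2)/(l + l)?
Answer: 6436/9 ≈ 715.11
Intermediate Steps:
a(l) = (2 + l)/(2*l) (a(l) = (2 + l)/((2*l)) = (2 + l)*(1/(2*l)) = (2 + l)/(2*l))
U = 21 (U = 15 + 6 = 21)
(259 + 1) + (U + 2*a(-3))² = (259 + 1) + (21 + 2*((½)*(2 - 3)/(-3)))² = 260 + (21 + 2*((½)*(-⅓)*(-1)))² = 260 + (21 + 2*(⅙))² = 260 + (21 + ⅓)² = 260 + (64/3)² = 260 + 4096/9 = 6436/9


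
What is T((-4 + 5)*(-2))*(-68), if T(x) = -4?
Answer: 272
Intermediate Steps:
T((-4 + 5)*(-2))*(-68) = -4*(-68) = 272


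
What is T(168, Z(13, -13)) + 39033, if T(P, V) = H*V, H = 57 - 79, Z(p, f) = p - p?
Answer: 39033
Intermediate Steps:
Z(p, f) = 0
H = -22
T(P, V) = -22*V
T(168, Z(13, -13)) + 39033 = -22*0 + 39033 = 0 + 39033 = 39033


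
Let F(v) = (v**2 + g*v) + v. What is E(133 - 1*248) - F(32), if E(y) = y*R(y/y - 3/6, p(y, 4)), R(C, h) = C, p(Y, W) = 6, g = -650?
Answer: 39373/2 ≈ 19687.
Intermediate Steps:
F(v) = v**2 - 649*v (F(v) = (v**2 - 650*v) + v = v**2 - 649*v)
E(y) = y/2 (E(y) = y*(y/y - 3/6) = y*(1 - 3*1/6) = y*(1 - 1/2) = y*(1/2) = y/2)
E(133 - 1*248) - F(32) = (133 - 1*248)/2 - 32*(-649 + 32) = (133 - 248)/2 - 32*(-617) = (1/2)*(-115) - 1*(-19744) = -115/2 + 19744 = 39373/2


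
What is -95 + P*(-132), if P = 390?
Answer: -51575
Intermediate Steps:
-95 + P*(-132) = -95 + 390*(-132) = -95 - 51480 = -51575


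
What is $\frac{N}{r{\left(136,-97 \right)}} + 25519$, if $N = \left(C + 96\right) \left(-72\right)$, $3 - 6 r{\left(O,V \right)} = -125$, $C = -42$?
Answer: $\frac{101347}{4} \approx 25337.0$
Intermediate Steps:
$r{\left(O,V \right)} = \frac{64}{3}$ ($r{\left(O,V \right)} = \frac{1}{2} - - \frac{125}{6} = \frac{1}{2} + \frac{125}{6} = \frac{64}{3}$)
$N = -3888$ ($N = \left(-42 + 96\right) \left(-72\right) = 54 \left(-72\right) = -3888$)
$\frac{N}{r{\left(136,-97 \right)}} + 25519 = - \frac{3888}{\frac{64}{3}} + 25519 = \left(-3888\right) \frac{3}{64} + 25519 = - \frac{729}{4} + 25519 = \frac{101347}{4}$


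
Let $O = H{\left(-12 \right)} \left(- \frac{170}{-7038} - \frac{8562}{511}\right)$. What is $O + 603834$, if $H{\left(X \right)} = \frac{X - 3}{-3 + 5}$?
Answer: $\frac{42590014907}{70518} \approx 6.0396 \cdot 10^{5}$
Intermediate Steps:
$H{\left(X \right)} = - \frac{3}{2} + \frac{X}{2}$ ($H{\left(X \right)} = \frac{-3 + X}{2} = \left(-3 + X\right) \frac{1}{2} = - \frac{3}{2} + \frac{X}{2}$)
$O = \frac{8848895}{70518}$ ($O = \left(- \frac{3}{2} + \frac{1}{2} \left(-12\right)\right) \left(- \frac{170}{-7038} - \frac{8562}{511}\right) = \left(- \frac{3}{2} - 6\right) \left(\left(-170\right) \left(- \frac{1}{7038}\right) - \frac{8562}{511}\right) = - \frac{15 \left(\frac{5}{207} - \frac{8562}{511}\right)}{2} = \left(- \frac{15}{2}\right) \left(- \frac{1769779}{105777}\right) = \frac{8848895}{70518} \approx 125.48$)
$O + 603834 = \frac{8848895}{70518} + 603834 = \frac{42590014907}{70518}$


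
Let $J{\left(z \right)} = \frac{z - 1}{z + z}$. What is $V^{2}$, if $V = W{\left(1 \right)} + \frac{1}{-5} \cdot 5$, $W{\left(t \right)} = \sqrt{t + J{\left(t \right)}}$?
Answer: $0$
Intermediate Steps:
$J{\left(z \right)} = \frac{-1 + z}{2 z}$
$W{\left(t \right)} = \sqrt{t + \frac{-1 + t}{2 t}}$
$V = 0$ ($V = \frac{\sqrt{2 - \frac{2}{1} + 4 \cdot 1}}{2} + \frac{1}{-5} \cdot 5 = \frac{\sqrt{2 - 2 + 4}}{2} - 1 = \frac{\sqrt{4}}{2} - 1 = \frac{1}{2} \cdot 2 - 1 = 1 - 1 = 0$)
$V^{2} = 0^{2} = 0$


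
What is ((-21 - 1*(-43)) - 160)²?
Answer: 19044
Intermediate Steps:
((-21 - 1*(-43)) - 160)² = ((-21 + 43) - 160)² = (22 - 160)² = (-138)² = 19044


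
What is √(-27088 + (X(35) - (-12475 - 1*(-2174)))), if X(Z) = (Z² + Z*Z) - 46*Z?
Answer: I*√15947 ≈ 126.28*I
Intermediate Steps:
X(Z) = -46*Z + 2*Z² (X(Z) = (Z² + Z²) - 46*Z = 2*Z² - 46*Z = -46*Z + 2*Z²)
√(-27088 + (X(35) - (-12475 - 1*(-2174)))) = √(-27088 + (2*35*(-23 + 35) - (-12475 - 1*(-2174)))) = √(-27088 + (2*35*12 - (-12475 + 2174))) = √(-27088 + (840 - 1*(-10301))) = √(-27088 + (840 + 10301)) = √(-27088 + 11141) = √(-15947) = I*√15947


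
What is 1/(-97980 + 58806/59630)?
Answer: -29815/2921244297 ≈ -1.0206e-5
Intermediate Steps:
1/(-97980 + 58806/59630) = 1/(-97980 + 58806*(1/59630)) = 1/(-97980 + 29403/29815) = 1/(-2921244297/29815) = -29815/2921244297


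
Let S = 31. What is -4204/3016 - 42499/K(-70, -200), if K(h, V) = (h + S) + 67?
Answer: -16036837/10556 ≈ -1519.2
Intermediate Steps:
K(h, V) = 98 + h (K(h, V) = (h + 31) + 67 = (31 + h) + 67 = 98 + h)
-4204/3016 - 42499/K(-70, -200) = -4204/3016 - 42499/(98 - 70) = -4204*1/3016 - 42499/28 = -1051/754 - 42499*1/28 = -1051/754 - 42499/28 = -16036837/10556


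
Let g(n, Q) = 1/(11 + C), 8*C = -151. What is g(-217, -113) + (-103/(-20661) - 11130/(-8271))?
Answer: 487920743/398736639 ≈ 1.2237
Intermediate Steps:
C = -151/8 (C = (⅛)*(-151) = -151/8 ≈ -18.875)
g(n, Q) = -8/63 (g(n, Q) = 1/(11 - 151/8) = 1/(-63/8) = -8/63)
g(-217, -113) + (-103/(-20661) - 11130/(-8271)) = -8/63 + (-103/(-20661) - 11130/(-8271)) = -8/63 + (-103*(-1/20661) - 11130*(-1/8271)) = -8/63 + (103/20661 + 3710/2757) = -8/63 + 25645427/18987459 = 487920743/398736639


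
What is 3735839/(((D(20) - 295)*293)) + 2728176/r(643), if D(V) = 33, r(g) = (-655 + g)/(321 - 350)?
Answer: 506121564633/76766 ≈ 6.5930e+6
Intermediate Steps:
r(g) = 655/29 - g/29 (r(g) = (-655 + g)/(-29) = (-655 + g)*(-1/29) = 655/29 - g/29)
3735839/(((D(20) - 295)*293)) + 2728176/r(643) = 3735839/(((33 - 295)*293)) + 2728176/(655/29 - 1/29*643) = 3735839/((-262*293)) + 2728176/(655/29 - 643/29) = 3735839/(-76766) + 2728176/(12/29) = 3735839*(-1/76766) + 2728176*(29/12) = -3735839/76766 + 6593092 = 506121564633/76766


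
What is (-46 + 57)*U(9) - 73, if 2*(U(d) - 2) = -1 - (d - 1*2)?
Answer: -95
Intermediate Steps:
U(d) = 5/2 - d/2 (U(d) = 2 + (-1 - (d - 1*2))/2 = 2 + (-1 - (d - 2))/2 = 2 + (-1 - (-2 + d))/2 = 2 + (-1 + (2 - d))/2 = 2 + (1 - d)/2 = 2 + (½ - d/2) = 5/2 - d/2)
(-46 + 57)*U(9) - 73 = (-46 + 57)*(5/2 - ½*9) - 73 = 11*(5/2 - 9/2) - 73 = 11*(-2) - 73 = -22 - 73 = -95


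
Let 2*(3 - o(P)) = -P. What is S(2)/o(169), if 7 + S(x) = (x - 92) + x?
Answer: -38/35 ≈ -1.0857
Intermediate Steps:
S(x) = -99 + 2*x (S(x) = -7 + ((x - 92) + x) = -7 + ((-92 + x) + x) = -7 + (-92 + 2*x) = -99 + 2*x)
o(P) = 3 + P/2 (o(P) = 3 - (-1)*P/2 = 3 + P/2)
S(2)/o(169) = (-99 + 2*2)/(3 + (½)*169) = (-99 + 4)/(3 + 169/2) = -95/175/2 = -95*2/175 = -38/35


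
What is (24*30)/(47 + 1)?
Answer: 15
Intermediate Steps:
(24*30)/(47 + 1) = 720/48 = 720*(1/48) = 15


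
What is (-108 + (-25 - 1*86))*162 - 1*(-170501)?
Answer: 135023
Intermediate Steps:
(-108 + (-25 - 1*86))*162 - 1*(-170501) = (-108 + (-25 - 86))*162 + 170501 = (-108 - 111)*162 + 170501 = -219*162 + 170501 = -35478 + 170501 = 135023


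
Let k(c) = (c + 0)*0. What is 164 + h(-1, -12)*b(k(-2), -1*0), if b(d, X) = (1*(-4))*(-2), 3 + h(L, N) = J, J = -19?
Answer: -12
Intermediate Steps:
h(L, N) = -22 (h(L, N) = -3 - 19 = -22)
k(c) = 0 (k(c) = c*0 = 0)
b(d, X) = 8 (b(d, X) = -4*(-2) = 8)
164 + h(-1, -12)*b(k(-2), -1*0) = 164 - 22*8 = 164 - 176 = -12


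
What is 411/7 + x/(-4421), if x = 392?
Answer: 1814287/30947 ≈ 58.626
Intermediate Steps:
411/7 + x/(-4421) = 411/7 + 392/(-4421) = 411*(⅐) + 392*(-1/4421) = 411/7 - 392/4421 = 1814287/30947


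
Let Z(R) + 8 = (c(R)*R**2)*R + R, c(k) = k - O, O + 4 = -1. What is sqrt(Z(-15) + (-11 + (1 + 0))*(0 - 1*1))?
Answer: sqrt(33737) ≈ 183.68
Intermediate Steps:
O = -5 (O = -4 - 1 = -5)
c(k) = 5 + k (c(k) = k - 1*(-5) = k + 5 = 5 + k)
Z(R) = -8 + R + R**3*(5 + R) (Z(R) = -8 + (((5 + R)*R**2)*R + R) = -8 + ((R**2*(5 + R))*R + R) = -8 + (R**3*(5 + R) + R) = -8 + (R + R**3*(5 + R)) = -8 + R + R**3*(5 + R))
sqrt(Z(-15) + (-11 + (1 + 0))*(0 - 1*1)) = sqrt((-8 - 15 + (-15)**3*(5 - 15)) + (-11 + (1 + 0))*(0 - 1*1)) = sqrt((-8 - 15 - 3375*(-10)) + (-11 + 1)*(0 - 1)) = sqrt((-8 - 15 + 33750) - 10*(-1)) = sqrt(33727 + 10) = sqrt(33737)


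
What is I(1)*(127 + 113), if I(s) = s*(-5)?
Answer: -1200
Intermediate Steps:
I(s) = -5*s
I(1)*(127 + 113) = (-5*1)*(127 + 113) = -5*240 = -1200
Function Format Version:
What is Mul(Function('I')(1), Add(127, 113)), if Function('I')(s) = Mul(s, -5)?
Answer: -1200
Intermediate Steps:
Function('I')(s) = Mul(-5, s)
Mul(Function('I')(1), Add(127, 113)) = Mul(Mul(-5, 1), Add(127, 113)) = Mul(-5, 240) = -1200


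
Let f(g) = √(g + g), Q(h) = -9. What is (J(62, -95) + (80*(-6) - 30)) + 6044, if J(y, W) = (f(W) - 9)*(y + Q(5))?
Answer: 5057 + 53*I*√190 ≈ 5057.0 + 730.55*I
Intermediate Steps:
f(g) = √2*√g (f(g) = √(2*g) = √2*√g)
J(y, W) = (-9 + y)*(-9 + √2*√W) (J(y, W) = (√2*√W - 9)*(y - 9) = (-9 + √2*√W)*(-9 + y) = (-9 + y)*(-9 + √2*√W))
(J(62, -95) + (80*(-6) - 30)) + 6044 = ((81 - 9*62 - 9*√2*√(-95) + 62*√2*√(-95)) + (80*(-6) - 30)) + 6044 = ((81 - 558 - 9*√2*I*√95 + 62*√2*(I*√95)) + (-480 - 30)) + 6044 = ((81 - 558 - 9*I*√190 + 62*I*√190) - 510) + 6044 = ((-477 + 53*I*√190) - 510) + 6044 = (-987 + 53*I*√190) + 6044 = 5057 + 53*I*√190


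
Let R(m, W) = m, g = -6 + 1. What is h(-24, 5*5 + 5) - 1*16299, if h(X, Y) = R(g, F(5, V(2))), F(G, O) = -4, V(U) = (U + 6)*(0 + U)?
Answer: -16304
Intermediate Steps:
V(U) = U*(6 + U) (V(U) = (6 + U)*U = U*(6 + U))
g = -5
h(X, Y) = -5
h(-24, 5*5 + 5) - 1*16299 = -5 - 1*16299 = -5 - 16299 = -16304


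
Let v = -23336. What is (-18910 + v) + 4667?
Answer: -37579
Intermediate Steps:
(-18910 + v) + 4667 = (-18910 - 23336) + 4667 = -42246 + 4667 = -37579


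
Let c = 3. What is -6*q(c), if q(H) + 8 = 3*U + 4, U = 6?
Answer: -84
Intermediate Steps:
q(H) = 14 (q(H) = -8 + (3*6 + 4) = -8 + (18 + 4) = -8 + 22 = 14)
-6*q(c) = -6*14 = -84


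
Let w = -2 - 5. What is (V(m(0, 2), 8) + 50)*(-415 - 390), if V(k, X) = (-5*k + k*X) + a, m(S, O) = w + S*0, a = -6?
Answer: -18515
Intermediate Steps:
w = -7
m(S, O) = -7 (m(S, O) = -7 + S*0 = -7 + 0 = -7)
V(k, X) = -6 - 5*k + X*k (V(k, X) = (-5*k + k*X) - 6 = (-5*k + X*k) - 6 = -6 - 5*k + X*k)
(V(m(0, 2), 8) + 50)*(-415 - 390) = ((-6 - 5*(-7) + 8*(-7)) + 50)*(-415 - 390) = ((-6 + 35 - 56) + 50)*(-805) = (-27 + 50)*(-805) = 23*(-805) = -18515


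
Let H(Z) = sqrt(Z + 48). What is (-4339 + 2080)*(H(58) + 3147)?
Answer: -7109073 - 2259*sqrt(106) ≈ -7.1323e+6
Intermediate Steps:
H(Z) = sqrt(48 + Z)
(-4339 + 2080)*(H(58) + 3147) = (-4339 + 2080)*(sqrt(48 + 58) + 3147) = -2259*(sqrt(106) + 3147) = -2259*(3147 + sqrt(106)) = -7109073 - 2259*sqrt(106)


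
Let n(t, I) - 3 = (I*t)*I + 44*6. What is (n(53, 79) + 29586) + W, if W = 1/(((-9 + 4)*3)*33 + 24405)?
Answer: 8622567661/23910 ≈ 3.6063e+5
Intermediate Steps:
n(t, I) = 267 + t*I² (n(t, I) = 3 + ((I*t)*I + 44*6) = 3 + (t*I² + 264) = 3 + (264 + t*I²) = 267 + t*I²)
W = 1/23910 (W = 1/(-5*3*33 + 24405) = 1/(-15*33 + 24405) = 1/(-495 + 24405) = 1/23910 ≈ 4.1823e-5)
(n(53, 79) + 29586) + W = ((267 + 53*79²) + 29586) + 1/23910 = ((267 + 53*6241) + 29586) + 1/23910 = ((267 + 330773) + 29586) + 1/23910 = (331040 + 29586) + 1/23910 = 360626 + 1/23910 = 8622567661/23910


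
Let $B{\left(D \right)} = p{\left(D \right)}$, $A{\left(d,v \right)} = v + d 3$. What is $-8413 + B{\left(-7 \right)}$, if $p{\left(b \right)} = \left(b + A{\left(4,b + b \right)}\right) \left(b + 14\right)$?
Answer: $-8476$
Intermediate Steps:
$A{\left(d,v \right)} = v + 3 d$
$p{\left(b \right)} = \left(12 + 3 b\right) \left(14 + b\right)$ ($p{\left(b \right)} = \left(b + \left(\left(b + b\right) + 3 \cdot 4\right)\right) \left(b + 14\right) = \left(b + \left(2 b + 12\right)\right) \left(14 + b\right) = \left(b + \left(12 + 2 b\right)\right) \left(14 + b\right) = \left(12 + 3 b\right) \left(14 + b\right)$)
$B{\left(D \right)} = 168 + 3 D^{2} + 54 D$
$-8413 + B{\left(-7 \right)} = -8413 + \left(168 + 3 \left(-7\right)^{2} + 54 \left(-7\right)\right) = -8413 + \left(168 + 3 \cdot 49 - 378\right) = -8413 + \left(168 + 147 - 378\right) = -8413 - 63 = -8476$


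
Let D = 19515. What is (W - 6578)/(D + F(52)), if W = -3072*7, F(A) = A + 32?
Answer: -28082/19599 ≈ -1.4328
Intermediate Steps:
F(A) = 32 + A
W = -21504 (W = -1*21504 = -21504)
(W - 6578)/(D + F(52)) = (-21504 - 6578)/(19515 + (32 + 52)) = -28082/(19515 + 84) = -28082/19599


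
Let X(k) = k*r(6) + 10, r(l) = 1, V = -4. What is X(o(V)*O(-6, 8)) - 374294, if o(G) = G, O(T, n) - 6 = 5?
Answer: -374328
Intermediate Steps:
O(T, n) = 11 (O(T, n) = 6 + 5 = 11)
X(k) = 10 + k (X(k) = k*1 + 10 = k + 10 = 10 + k)
X(o(V)*O(-6, 8)) - 374294 = (10 - 4*11) - 374294 = (10 - 44) - 374294 = -34 - 374294 = -374328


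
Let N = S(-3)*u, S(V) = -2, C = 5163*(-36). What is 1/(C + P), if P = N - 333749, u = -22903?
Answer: -1/473811 ≈ -2.1105e-6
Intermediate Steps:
C = -185868
N = 45806 (N = -2*(-22903) = 45806)
P = -287943 (P = 45806 - 333749 = -287943)
1/(C + P) = 1/(-185868 - 287943) = 1/(-473811) = -1/473811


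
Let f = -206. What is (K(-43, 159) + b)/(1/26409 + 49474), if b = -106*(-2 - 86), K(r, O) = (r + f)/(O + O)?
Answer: 26110182165/138495239902 ≈ 0.18853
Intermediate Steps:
K(r, O) = (-206 + r)/(2*O) (K(r, O) = (r - 206)/(O + O) = (-206 + r)/((2*O)) = (-206 + r)*(1/(2*O)) = (-206 + r)/(2*O))
b = 9328 (b = -106*(-88) = 9328)
(K(-43, 159) + b)/(1/26409 + 49474) = ((½)*(-206 - 43)/159 + 9328)/(1/26409 + 49474) = ((½)*(1/159)*(-249) + 9328)/(1/26409 + 49474) = (-83/106 + 9328)/(1306558867/26409) = (988685/106)*(26409/1306558867) = 26110182165/138495239902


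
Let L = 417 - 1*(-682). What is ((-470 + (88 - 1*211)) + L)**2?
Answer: 256036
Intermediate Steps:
L = 1099 (L = 417 + 682 = 1099)
((-470 + (88 - 1*211)) + L)**2 = ((-470 + (88 - 1*211)) + 1099)**2 = ((-470 + (88 - 211)) + 1099)**2 = ((-470 - 123) + 1099)**2 = (-593 + 1099)**2 = 506**2 = 256036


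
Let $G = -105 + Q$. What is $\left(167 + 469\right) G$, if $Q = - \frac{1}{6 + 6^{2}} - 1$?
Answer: $- \frac{472018}{7} \approx -67431.0$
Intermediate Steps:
$Q = - \frac{43}{42}$ ($Q = - \frac{1}{6 + 36} - 1 = - \frac{1}{42} - 1 = - \frac{43}{42} \approx -1.0238$)
$G = - \frac{4453}{42}$ ($G = -105 - \frac{43}{42} = - \frac{4453}{42} \approx -106.02$)
$\left(167 + 469\right) G = \left(167 + 469\right) \left(- \frac{4453}{42}\right) = 636 \left(- \frac{4453}{42}\right) = - \frac{472018}{7}$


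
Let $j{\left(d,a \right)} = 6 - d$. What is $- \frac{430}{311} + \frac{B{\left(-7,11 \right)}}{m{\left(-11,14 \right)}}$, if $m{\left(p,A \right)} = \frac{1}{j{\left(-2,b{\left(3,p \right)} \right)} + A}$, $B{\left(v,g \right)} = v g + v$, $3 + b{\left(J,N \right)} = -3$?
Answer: $- \frac{575158}{311} \approx -1849.4$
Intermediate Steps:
$b{\left(J,N \right)} = -6$ ($b{\left(J,N \right)} = -3 - 3 = -6$)
$B{\left(v,g \right)} = v + g v$ ($B{\left(v,g \right)} = g v + v = v + g v$)
$m{\left(p,A \right)} = \frac{1}{8 + A}$ ($m{\left(p,A \right)} = \frac{1}{\left(6 - -2\right) + A} = \frac{1}{\left(6 + 2\right) + A} = \frac{1}{8 + A}$)
$- \frac{430}{311} + \frac{B{\left(-7,11 \right)}}{m{\left(-11,14 \right)}} = - \frac{430}{311} + \frac{\left(-7\right) \left(1 + 11\right)}{\frac{1}{8 + 14}} = \left(-430\right) \frac{1}{311} + \frac{\left(-7\right) 12}{\frac{1}{22}} = - \frac{430}{311} - 84 \frac{1}{\frac{1}{22}} = - \frac{430}{311} - 1848 = - \frac{575158}{311}$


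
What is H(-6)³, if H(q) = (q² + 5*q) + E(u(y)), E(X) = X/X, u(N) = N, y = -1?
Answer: 343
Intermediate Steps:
E(X) = 1
H(q) = 1 + q² + 5*q (H(q) = (q² + 5*q) + 1 = 1 + q² + 5*q)
H(-6)³ = (1 + (-6)² + 5*(-6))³ = (1 + 36 - 30)³ = 7³ = 343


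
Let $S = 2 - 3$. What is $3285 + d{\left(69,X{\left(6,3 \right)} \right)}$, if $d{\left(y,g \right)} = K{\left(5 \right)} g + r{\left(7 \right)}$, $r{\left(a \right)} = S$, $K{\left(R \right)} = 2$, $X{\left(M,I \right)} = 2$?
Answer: $3288$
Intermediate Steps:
$S = -1$ ($S = 2 - 3 = -1$)
$r{\left(a \right)} = -1$
$d{\left(y,g \right)} = -1 + 2 g$ ($d{\left(y,g \right)} = 2 g - 1 = -1 + 2 g$)
$3285 + d{\left(69,X{\left(6,3 \right)} \right)} = 3285 + \left(-1 + 2 \cdot 2\right) = 3285 + \left(-1 + 4\right) = 3285 + 3 = 3288$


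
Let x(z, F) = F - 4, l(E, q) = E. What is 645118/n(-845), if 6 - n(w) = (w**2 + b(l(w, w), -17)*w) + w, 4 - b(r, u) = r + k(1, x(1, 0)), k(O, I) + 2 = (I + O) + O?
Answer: 645118/7611 ≈ 84.761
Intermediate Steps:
x(z, F) = -4 + F
k(O, I) = -2 + I + 2*O (k(O, I) = -2 + ((I + O) + O) = -2 + (I + 2*O) = -2 + I + 2*O)
b(r, u) = 8 - r (b(r, u) = 4 - (r + (-2 + (-4 + 0) + 2*1)) = 4 - (r + (-2 - 4 + 2)) = 4 - (r - 4) = 4 - (-4 + r) = 4 + (4 - r) = 8 - r)
n(w) = 6 - w - w**2 - w*(8 - w) (n(w) = 6 - ((w**2 + (8 - w)*w) + w) = 6 - ((w**2 + w*(8 - w)) + w) = 6 - (w + w**2 + w*(8 - w)) = 6 + (-w - w**2 - w*(8 - w)) = 6 - w - w**2 - w*(8 - w))
645118/n(-845) = 645118/(6 - 9*(-845)) = 645118/(6 + 7605) = 645118/7611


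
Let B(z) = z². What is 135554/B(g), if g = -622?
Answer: 67777/193442 ≈ 0.35037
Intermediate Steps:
135554/B(g) = 135554/((-622)²) = 135554/386884 = 135554*(1/386884) = 67777/193442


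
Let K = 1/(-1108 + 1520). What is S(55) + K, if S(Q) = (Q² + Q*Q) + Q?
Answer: 2515261/412 ≈ 6105.0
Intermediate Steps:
K = 1/412 ≈ 0.0024272
S(Q) = Q + 2*Q² (S(Q) = (Q² + Q²) + Q = 2*Q² + Q = Q + 2*Q²)
S(55) + K = 55*(1 + 2*55) + 1/412 = 55*(1 + 110) + 1/412 = 55*111 + 1/412 = 6105 + 1/412 = 2515261/412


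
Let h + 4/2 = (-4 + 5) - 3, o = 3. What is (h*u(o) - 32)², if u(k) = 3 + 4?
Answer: 3600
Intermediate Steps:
u(k) = 7
h = -4 (h = -2 + ((-4 + 5) - 3) = -2 + (1 - 3) = -2 - 2 = -4)
(h*u(o) - 32)² = (-4*7 - 32)² = (-28 - 32)² = (-60)² = 3600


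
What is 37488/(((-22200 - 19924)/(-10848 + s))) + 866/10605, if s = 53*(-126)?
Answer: 1741919311406/111681255 ≈ 15597.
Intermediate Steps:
s = -6678
37488/(((-22200 - 19924)/(-10848 + s))) + 866/10605 = 37488/(((-22200 - 19924)/(-10848 - 6678))) + 866/10605 = 37488/((-42124/(-17526))) + 866*(1/10605) = 37488/((-42124*(-1/17526))) + 866/10605 = 37488/(21062/8763) + 866/10605 = 37488*(8763/21062) + 866/10605 = 164253672/10531 + 866/10605 = 1741919311406/111681255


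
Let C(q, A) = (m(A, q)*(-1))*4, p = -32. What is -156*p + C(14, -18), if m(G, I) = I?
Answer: 4936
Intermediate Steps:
C(q, A) = -4*q (C(q, A) = (q*(-1))*4 = -q*4 = -4*q)
-156*p + C(14, -18) = -156*(-32) - 4*14 = 4992 - 56 = 4936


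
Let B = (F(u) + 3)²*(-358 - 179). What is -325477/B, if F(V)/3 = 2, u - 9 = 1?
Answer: 325477/43497 ≈ 7.4827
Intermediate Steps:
u = 10 (u = 9 + 1 = 10)
F(V) = 6 (F(V) = 3*2 = 6)
B = -43497 (B = (6 + 3)²*(-358 - 179) = 9²*(-537) = 81*(-537) = -43497)
-325477/B = -325477/(-43497) = -325477*(-1/43497) = 325477/43497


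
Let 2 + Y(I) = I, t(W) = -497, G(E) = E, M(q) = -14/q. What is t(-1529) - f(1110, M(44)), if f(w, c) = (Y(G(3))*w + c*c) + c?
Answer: -777683/484 ≈ -1606.8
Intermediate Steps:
Y(I) = -2 + I
f(w, c) = c + w + c**2 (f(w, c) = ((-2 + 3)*w + c*c) + c = (1*w + c**2) + c = (w + c**2) + c = c + w + c**2)
t(-1529) - f(1110, M(44)) = -497 - (-14/44 + 1110 + (-14/44)**2) = -497 - (-14*1/44 + 1110 + (-14*1/44)**2) = -497 - (-7/22 + 1110 + (-7/22)**2) = -497 - (-7/22 + 1110 + 49/484) = -497 - 1*537135/484 = -497 - 537135/484 = -777683/484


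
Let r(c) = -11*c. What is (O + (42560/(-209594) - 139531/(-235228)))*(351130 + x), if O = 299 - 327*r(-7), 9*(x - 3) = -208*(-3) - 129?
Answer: -35448946687486619/4057141 ≈ -8.7374e+9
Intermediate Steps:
x = 58 (x = 3 + (-208*(-3) - 129)/9 = 3 + (624 - 129)/9 = 3 + (⅑)*495 = 3 + 55 = 58)
O = -24880 (O = 299 - (-3597)*(-7) = 299 - 327*77 = 299 - 25179 = -24880)
(O + (42560/(-209594) - 139531/(-235228)))*(351130 + x) = (-24880 + (42560/(-209594) - 139531/(-235228)))*(351130 + 58) = (-24880 + (42560*(-1/209594) - 139531*(-1/235228)))*351188 = (-24880 + (-3040/14971 + 643/1084))*351188 = (-24880 + 6330993/16228564)*351188 = -403760341327/16228564*351188 = -35448946687486619/4057141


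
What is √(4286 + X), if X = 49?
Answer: 17*√15 ≈ 65.841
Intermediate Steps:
√(4286 + X) = √(4286 + 49) = √4335 = 17*√15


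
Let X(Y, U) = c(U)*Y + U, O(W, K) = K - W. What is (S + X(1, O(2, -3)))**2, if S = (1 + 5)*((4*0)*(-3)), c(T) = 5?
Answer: 0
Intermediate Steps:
X(Y, U) = U + 5*Y (X(Y, U) = 5*Y + U = U + 5*Y)
S = 0 (S = 6*(0*(-3)) = 6*0 = 0)
(S + X(1, O(2, -3)))**2 = (0 + ((-3 - 1*2) + 5*1))**2 = (0 + ((-3 - 2) + 5))**2 = (0 + (-5 + 5))**2 = (0 + 0)**2 = 0**2 = 0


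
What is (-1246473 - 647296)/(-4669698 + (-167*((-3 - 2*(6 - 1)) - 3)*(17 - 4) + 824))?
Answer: 1893769/4634138 ≈ 0.40866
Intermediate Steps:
(-1246473 - 647296)/(-4669698 + (-167*((-3 - 2*(6 - 1)) - 3)*(17 - 4) + 824)) = -1893769/(-4669698 + (-167*((-3 - 2*5) - 3)*13 + 824)) = -1893769/(-4669698 + (-167*((-3 - 10) - 3)*13 + 824)) = -1893769/(-4669698 + (-167*(-13 - 3)*13 + 824)) = -1893769/(-4669698 + (-(-2672)*13 + 824)) = -1893769/(-4669698 + (-167*(-208) + 824)) = -1893769/(-4669698 + (34736 + 824)) = -1893769/(-4669698 + 35560) = -1893769/(-4634138) = -1893769*(-1/4634138) = 1893769/4634138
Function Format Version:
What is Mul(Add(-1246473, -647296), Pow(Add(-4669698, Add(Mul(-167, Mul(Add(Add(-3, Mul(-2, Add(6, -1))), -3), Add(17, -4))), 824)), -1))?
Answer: Rational(1893769, 4634138) ≈ 0.40866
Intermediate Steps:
Mul(Add(-1246473, -647296), Pow(Add(-4669698, Add(Mul(-167, Mul(Add(Add(-3, Mul(-2, Add(6, -1))), -3), Add(17, -4))), 824)), -1)) = Mul(-1893769, Pow(Add(-4669698, Add(Mul(-167, Mul(Add(Add(-3, Mul(-2, 5)), -3), 13)), 824)), -1)) = Mul(-1893769, Pow(Add(-4669698, Add(Mul(-167, Mul(Add(Add(-3, -10), -3), 13)), 824)), -1)) = Mul(-1893769, Pow(Add(-4669698, Add(Mul(-167, Mul(Add(-13, -3), 13)), 824)), -1)) = Mul(-1893769, Pow(Add(-4669698, Add(Mul(-167, Mul(-16, 13)), 824)), -1)) = Mul(-1893769, Pow(Add(-4669698, Add(Mul(-167, -208), 824)), -1)) = Mul(-1893769, Pow(Add(-4669698, Add(34736, 824)), -1)) = Mul(-1893769, Pow(Add(-4669698, 35560), -1)) = Mul(-1893769, Pow(-4634138, -1)) = Mul(-1893769, Rational(-1, 4634138)) = Rational(1893769, 4634138)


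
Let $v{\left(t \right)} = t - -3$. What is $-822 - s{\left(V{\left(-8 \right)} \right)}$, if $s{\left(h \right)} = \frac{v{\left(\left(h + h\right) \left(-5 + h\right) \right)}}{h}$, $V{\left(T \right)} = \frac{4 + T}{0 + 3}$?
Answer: $- \frac{9685}{12} \approx -807.08$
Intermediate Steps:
$v{\left(t \right)} = 3 + t$ ($v{\left(t \right)} = t + 3 = 3 + t$)
$V{\left(T \right)} = \frac{4}{3} + \frac{T}{3}$ ($V{\left(T \right)} = \frac{4 + T}{3} = \left(4 + T\right) \frac{1}{3} = \frac{4}{3} + \frac{T}{3}$)
$s{\left(h \right)} = \frac{3 + 2 h \left(-5 + h\right)}{h}$ ($s{\left(h \right)} = \frac{3 + \left(h + h\right) \left(-5 + h\right)}{h} = \frac{3 + 2 h \left(-5 + h\right)}{h}$)
$-822 - s{\left(V{\left(-8 \right)} \right)} = -822 - \left(-10 + 2 \left(\frac{4}{3} + \frac{1}{3} \left(-8\right)\right) + \frac{3}{\frac{4}{3} + \frac{1}{3} \left(-8\right)}\right) = -822 - \left(-10 + 2 \left(\frac{4}{3} - \frac{8}{3}\right) + \frac{3}{\frac{4}{3} - \frac{8}{3}}\right) = -822 - \left(-10 + 2 \left(- \frac{4}{3}\right) + \frac{3}{- \frac{4}{3}}\right) = -822 - \left(-10 - \frac{8}{3} + 3 \left(- \frac{3}{4}\right)\right) = -822 - \left(-10 - \frac{8}{3} - \frac{9}{4}\right) = -822 - - \frac{179}{12} = -822 + \frac{179}{12} = - \frac{9685}{12}$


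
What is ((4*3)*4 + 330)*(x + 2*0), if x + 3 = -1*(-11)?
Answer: 3024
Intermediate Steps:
x = 8 (x = -3 - 1*(-11) = -3 + 11 = 8)
((4*3)*4 + 330)*(x + 2*0) = ((4*3)*4 + 330)*(8 + 2*0) = (12*4 + 330)*(8 + 0) = (48 + 330)*8 = 378*8 = 3024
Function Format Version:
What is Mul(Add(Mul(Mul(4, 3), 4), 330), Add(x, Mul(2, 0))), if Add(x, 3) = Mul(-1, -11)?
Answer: 3024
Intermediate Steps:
x = 8 (x = Add(-3, Mul(-1, -11)) = Add(-3, 11) = 8)
Mul(Add(Mul(Mul(4, 3), 4), 330), Add(x, Mul(2, 0))) = Mul(Add(Mul(Mul(4, 3), 4), 330), Add(8, Mul(2, 0))) = Mul(Add(Mul(12, 4), 330), Add(8, 0)) = Mul(Add(48, 330), 8) = Mul(378, 8) = 3024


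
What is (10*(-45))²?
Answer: 202500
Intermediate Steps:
(10*(-45))² = (-450)² = 202500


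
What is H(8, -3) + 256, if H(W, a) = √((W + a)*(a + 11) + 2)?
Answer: 256 + √42 ≈ 262.48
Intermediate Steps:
H(W, a) = √(2 + (11 + a)*(W + a)) (H(W, a) = √((W + a)*(11 + a) + 2) = √((11 + a)*(W + a) + 2) = √(2 + (11 + a)*(W + a)))
H(8, -3) + 256 = √(2 + (-3)² + 11*8 + 11*(-3) + 8*(-3)) + 256 = √(2 + 9 + 88 - 33 - 24) + 256 = √42 + 256 = 256 + √42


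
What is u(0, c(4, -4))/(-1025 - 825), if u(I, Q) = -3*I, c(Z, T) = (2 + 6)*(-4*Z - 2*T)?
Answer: 0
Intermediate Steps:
c(Z, T) = -32*Z - 16*T (c(Z, T) = 8*(-4*Z - 2*T) = -32*Z - 16*T)
u(0, c(4, -4))/(-1025 - 825) = (-3*0)/(-1025 - 825) = 0/(-1850) = -1/1850*0 = 0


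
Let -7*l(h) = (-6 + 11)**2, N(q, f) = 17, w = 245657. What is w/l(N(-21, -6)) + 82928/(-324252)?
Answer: -139396372037/2026575 ≈ -68784.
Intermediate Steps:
l(h) = -25/7 (l(h) = -(-6 + 11)**2/7 = -1/7*5**2 = -1/7*25 = -25/7)
w/l(N(-21, -6)) + 82928/(-324252) = 245657/(-25/7) + 82928/(-324252) = 245657*(-7/25) + 82928*(-1/324252) = -1719599/25 - 20732/81063 = -139396372037/2026575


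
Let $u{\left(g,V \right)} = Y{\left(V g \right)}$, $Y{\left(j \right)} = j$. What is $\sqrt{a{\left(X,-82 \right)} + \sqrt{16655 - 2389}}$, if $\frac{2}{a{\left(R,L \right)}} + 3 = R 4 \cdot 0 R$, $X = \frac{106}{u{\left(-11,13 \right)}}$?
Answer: $\frac{\sqrt{-6 + 9 \sqrt{14266}}}{3} \approx 10.898$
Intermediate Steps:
$u{\left(g,V \right)} = V g$
$X = - \frac{106}{143}$ ($X = \frac{106}{13 \left(-11\right)} = \frac{106}{-143} = 106 \left(- \frac{1}{143}\right) = - \frac{106}{143} \approx -0.74126$)
$a{\left(R,L \right)} = - \frac{2}{3}$ ($a{\left(R,L \right)} = \frac{2}{-3 + R 4 \cdot 0 R} = \frac{2}{-3 + R 0 R} = \frac{2}{-3 + 0 R} = \frac{2}{-3 + 0} = \frac{2}{-3} = 2 \left(- \frac{1}{3}\right) = - \frac{2}{3}$)
$\sqrt{a{\left(X,-82 \right)} + \sqrt{16655 - 2389}} = \sqrt{- \frac{2}{3} + \sqrt{16655 - 2389}} = \sqrt{- \frac{2}{3} + \sqrt{14266}}$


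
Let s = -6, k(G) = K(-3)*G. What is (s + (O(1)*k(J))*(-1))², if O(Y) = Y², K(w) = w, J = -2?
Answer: 144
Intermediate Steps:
k(G) = -3*G
(s + (O(1)*k(J))*(-1))² = (-6 + (1²*(-3*(-2)))*(-1))² = (-6 + (1*6)*(-1))² = (-6 + 6*(-1))² = (-6 - 6)² = (-12)² = 144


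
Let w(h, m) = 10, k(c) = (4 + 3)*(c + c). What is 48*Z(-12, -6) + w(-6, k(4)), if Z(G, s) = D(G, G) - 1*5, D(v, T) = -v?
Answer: 346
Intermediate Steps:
k(c) = 14*c (k(c) = 7*(2*c) = 14*c)
Z(G, s) = -5 - G (Z(G, s) = -G - 1*5 = -G - 5 = -5 - G)
48*Z(-12, -6) + w(-6, k(4)) = 48*(-5 - 1*(-12)) + 10 = 48*(-5 + 12) + 10 = 48*7 + 10 = 336 + 10 = 346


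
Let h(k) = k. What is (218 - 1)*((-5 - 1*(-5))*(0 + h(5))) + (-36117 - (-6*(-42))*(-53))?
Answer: -22761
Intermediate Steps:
(218 - 1)*((-5 - 1*(-5))*(0 + h(5))) + (-36117 - (-6*(-42))*(-53)) = (218 - 1)*((-5 - 1*(-5))*(0 + 5)) + (-36117 - (-6*(-42))*(-53)) = 217*((-5 + 5)*5) + (-36117 - 252*(-53)) = 217*(0*5) + (-36117 - 1*(-13356)) = 217*0 + (-36117 + 13356) = 0 - 22761 = -22761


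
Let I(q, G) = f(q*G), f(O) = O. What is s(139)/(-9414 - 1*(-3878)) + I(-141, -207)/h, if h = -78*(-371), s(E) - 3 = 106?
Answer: 26404165/26700128 ≈ 0.98892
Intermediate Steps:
s(E) = 109 (s(E) = 3 + 106 = 109)
I(q, G) = G*q (I(q, G) = q*G = G*q)
h = 28938
s(139)/(-9414 - 1*(-3878)) + I(-141, -207)/h = 109/(-9414 - 1*(-3878)) - 207*(-141)/28938 = 109/(-9414 + 3878) + 29187*(1/28938) = 109/(-5536) + 9729/9646 = 109*(-1/5536) + 9729/9646 = -109/5536 + 9729/9646 = 26404165/26700128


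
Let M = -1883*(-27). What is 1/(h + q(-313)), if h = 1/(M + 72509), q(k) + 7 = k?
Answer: -123350/39471999 ≈ -0.0031250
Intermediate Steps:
M = 50841
q(k) = -7 + k
h = 1/123350 (h = 1/(50841 + 72509) = 1/123350 ≈ 8.1070e-6)
1/(h + q(-313)) = 1/(1/123350 + (-7 - 313)) = 1/(1/123350 - 320) = 1/(-39471999/123350) = -123350/39471999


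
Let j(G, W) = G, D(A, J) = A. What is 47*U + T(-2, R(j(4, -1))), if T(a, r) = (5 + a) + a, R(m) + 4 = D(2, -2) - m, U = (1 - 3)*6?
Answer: -563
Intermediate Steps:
U = -12 (U = -2*6 = -12)
R(m) = -2 - m (R(m) = -4 + (2 - m) = -2 - m)
T(a, r) = 5 + 2*a
47*U + T(-2, R(j(4, -1))) = 47*(-12) + (5 + 2*(-2)) = -564 + (5 - 4) = -564 + 1 = -563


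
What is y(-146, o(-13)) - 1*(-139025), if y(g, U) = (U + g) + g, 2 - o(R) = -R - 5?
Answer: 138727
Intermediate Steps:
o(R) = 7 + R (o(R) = 2 - (-R - 5) = 2 - (-5 - R) = 2 + (5 + R) = 7 + R)
y(g, U) = U + 2*g
y(-146, o(-13)) - 1*(-139025) = ((7 - 13) + 2*(-146)) - 1*(-139025) = (-6 - 292) + 139025 = -298 + 139025 = 138727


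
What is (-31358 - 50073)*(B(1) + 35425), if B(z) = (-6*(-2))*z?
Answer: -2885670347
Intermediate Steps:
B(z) = 12*z
(-31358 - 50073)*(B(1) + 35425) = (-31358 - 50073)*(12*1 + 35425) = -81431*(12 + 35425) = -81431*35437 = -2885670347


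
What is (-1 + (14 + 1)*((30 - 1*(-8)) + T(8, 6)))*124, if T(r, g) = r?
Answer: 85436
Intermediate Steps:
(-1 + (14 + 1)*((30 - 1*(-8)) + T(8, 6)))*124 = (-1 + (14 + 1)*((30 - 1*(-8)) + 8))*124 = (-1 + 15*((30 + 8) + 8))*124 = (-1 + 15*(38 + 8))*124 = (-1 + 15*46)*124 = (-1 + 690)*124 = 689*124 = 85436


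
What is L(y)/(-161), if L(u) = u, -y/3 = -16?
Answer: -48/161 ≈ -0.29814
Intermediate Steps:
y = 48 (y = -3*(-16) = 48)
L(y)/(-161) = 48/(-161) = 48*(-1/161) = -48/161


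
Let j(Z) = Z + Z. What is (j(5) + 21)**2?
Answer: 961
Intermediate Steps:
j(Z) = 2*Z
(j(5) + 21)**2 = (2*5 + 21)**2 = (10 + 21)**2 = 31**2 = 961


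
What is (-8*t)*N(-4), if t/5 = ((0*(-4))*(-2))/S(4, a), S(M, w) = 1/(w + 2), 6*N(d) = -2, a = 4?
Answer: 0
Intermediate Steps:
N(d) = -⅓ (N(d) = (⅙)*(-2) = -⅓)
S(M, w) = 1/(2 + w)
t = 0 (t = 5*(((0*(-4))*(-2))/(1/(2 + 4))) = 5*((0*(-2))/(1/6)) = 5*(0/(⅙)) = 5*(0*6) = 5*0 = 0)
(-8*t)*N(-4) = -8*0*(-⅓) = 0*(-⅓) = 0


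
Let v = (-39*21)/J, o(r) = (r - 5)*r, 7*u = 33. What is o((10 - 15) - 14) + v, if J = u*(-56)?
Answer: 40401/88 ≈ 459.10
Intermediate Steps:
u = 33/7 (u = (⅐)*33 = 33/7 ≈ 4.7143)
o(r) = r*(-5 + r) (o(r) = (-5 + r)*r = r*(-5 + r))
J = -264 (J = (33/7)*(-56) = -264)
v = 273/88 (v = -39*21/(-264) = -819*(-1/264) = 273/88 ≈ 3.1023)
o((10 - 15) - 14) + v = ((10 - 15) - 14)*(-5 + ((10 - 15) - 14)) + 273/88 = (-5 - 14)*(-5 + (-5 - 14)) + 273/88 = -19*(-5 - 19) + 273/88 = -19*(-24) + 273/88 = 456 + 273/88 = 40401/88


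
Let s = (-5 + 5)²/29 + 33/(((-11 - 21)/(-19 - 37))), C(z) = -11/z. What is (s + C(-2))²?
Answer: 64009/16 ≈ 4000.6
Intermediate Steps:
s = 231/4 (s = 0²*(1/29) + 33/((-32/(-56))) = 0*(1/29) + 33/((-32*(-1/56))) = 0 + 33/(4/7) = 0 + 33*(7/4) = 0 + 231/4 = 231/4 ≈ 57.750)
(s + C(-2))² = (231/4 - 11/(-2))² = (231/4 - 11*(-½))² = (231/4 + 11/2)² = (253/4)² = 64009/16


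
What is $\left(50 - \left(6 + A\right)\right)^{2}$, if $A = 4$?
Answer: $1600$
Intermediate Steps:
$\left(50 - \left(6 + A\right)\right)^{2} = \left(50 - 10\right)^{2} = 40^{2} = 1600$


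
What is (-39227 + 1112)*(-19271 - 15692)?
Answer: 1332614745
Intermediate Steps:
(-39227 + 1112)*(-19271 - 15692) = -38115*(-34963) = 1332614745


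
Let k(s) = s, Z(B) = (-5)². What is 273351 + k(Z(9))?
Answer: 273376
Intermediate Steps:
Z(B) = 25
273351 + k(Z(9)) = 273351 + 25 = 273376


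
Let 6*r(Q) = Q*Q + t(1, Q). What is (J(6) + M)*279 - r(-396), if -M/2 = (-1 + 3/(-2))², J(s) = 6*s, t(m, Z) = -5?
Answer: -58736/3 ≈ -19579.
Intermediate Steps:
M = -25/2 (M = -2*(-1 + 3/(-2))² = -2*(-1 + 3*(-½))² = -2*(-1 - 3/2)² = -2*(-5/2)² = -2*25/4 = -25/2 ≈ -12.500)
r(Q) = -⅚ + Q²/6 (r(Q) = (Q*Q - 5)/6 = (Q² - 5)/6 = (-5 + Q²)/6 = -⅚ + Q²/6)
(J(6) + M)*279 - r(-396) = (6*6 - 25/2)*279 - (-⅚ + (⅙)*(-396)²) = (36 - 25/2)*279 - (-⅚ + (⅙)*156816) = (47/2)*279 - (-⅚ + 26136) = 13113/2 - 1*156811/6 = 13113/2 - 156811/6 = -58736/3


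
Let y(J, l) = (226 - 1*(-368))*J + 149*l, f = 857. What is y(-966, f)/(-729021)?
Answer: 446111/729021 ≈ 0.61193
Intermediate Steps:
y(J, l) = 149*l + 594*J (y(J, l) = (226 + 368)*J + 149*l = 594*J + 149*l = 149*l + 594*J)
y(-966, f)/(-729021) = (149*857 + 594*(-966))/(-729021) = (127693 - 573804)*(-1/729021) = -446111*(-1/729021) = 446111/729021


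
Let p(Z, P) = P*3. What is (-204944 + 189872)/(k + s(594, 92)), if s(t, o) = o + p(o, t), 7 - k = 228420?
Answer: 5024/75513 ≈ 0.066532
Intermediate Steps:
k = -228413 (k = 7 - 1*228420 = 7 - 228420 = -228413)
p(Z, P) = 3*P
s(t, o) = o + 3*t
(-204944 + 189872)/(k + s(594, 92)) = (-204944 + 189872)/(-228413 + (92 + 3*594)) = -15072/(-228413 + (92 + 1782)) = -15072/(-228413 + 1874) = -15072/(-226539) = -15072*(-1/226539) = 5024/75513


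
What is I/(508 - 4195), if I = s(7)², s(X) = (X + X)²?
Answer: -38416/3687 ≈ -10.419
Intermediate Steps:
s(X) = 4*X² (s(X) = (2*X)² = 4*X²)
I = 38416 (I = (4*7²)² = (4*49)² = 196² = 38416)
I/(508 - 4195) = 38416/(508 - 4195) = 38416/(-3687) = 38416*(-1/3687) = -38416/3687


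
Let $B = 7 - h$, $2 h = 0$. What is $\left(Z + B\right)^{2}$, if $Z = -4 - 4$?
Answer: $1$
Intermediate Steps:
$h = 0$ ($h = \frac{1}{2} \cdot 0 = 0$)
$Z = -8$ ($Z = -4 - 4 = -8$)
$B = 7$ ($B = 7 - 0 = 7 + 0 = 7$)
$\left(Z + B\right)^{2} = \left(-8 + 7\right)^{2} = \left(-1\right)^{2} = 1$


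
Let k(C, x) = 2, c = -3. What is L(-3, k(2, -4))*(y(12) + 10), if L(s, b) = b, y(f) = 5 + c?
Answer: 24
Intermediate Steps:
y(f) = 2 (y(f) = 5 - 3 = 2)
L(-3, k(2, -4))*(y(12) + 10) = 2*(2 + 10) = 2*12 = 24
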